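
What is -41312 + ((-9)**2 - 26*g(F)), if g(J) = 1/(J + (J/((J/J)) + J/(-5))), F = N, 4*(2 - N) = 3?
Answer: -371183/9 ≈ -41243.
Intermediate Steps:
N = 5/4 (N = 2 - 1/4*3 = 2 - 3/4 = 5/4 ≈ 1.2500)
F = 5/4 ≈ 1.2500
g(J) = 5/(9*J) (g(J) = 1/(J + (J/1 + J*(-1/5))) = 1/(J + (J*1 - J/5)) = 1/(J + (J - J/5)) = 1/(J + 4*J/5) = 1/(9*J/5) = 5/(9*J))
-41312 + ((-9)**2 - 26*g(F)) = -41312 + ((-9)**2 - 130/(9*5/4)) = -41312 + (81 - 130*4/(9*5)) = -41312 + (81 - 26*4/9) = -41312 + (81 - 104/9) = -41312 + 625/9 = -371183/9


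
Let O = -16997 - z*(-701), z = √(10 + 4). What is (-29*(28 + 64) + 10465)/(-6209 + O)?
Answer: -90468591/265819411 - 5465697*√14/531638822 ≈ -0.37881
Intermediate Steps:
z = √14 ≈ 3.7417
O = -16997 + 701*√14 (O = -16997 - √14*(-701) = -16997 - (-701)*√14 = -16997 + 701*√14 ≈ -14374.)
(-29*(28 + 64) + 10465)/(-6209 + O) = (-29*(28 + 64) + 10465)/(-6209 + (-16997 + 701*√14)) = (-29*92 + 10465)/(-23206 + 701*√14) = (-2668 + 10465)/(-23206 + 701*√14) = 7797/(-23206 + 701*√14)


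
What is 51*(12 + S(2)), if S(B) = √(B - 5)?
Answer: 612 + 51*I*√3 ≈ 612.0 + 88.335*I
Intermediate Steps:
S(B) = √(-5 + B)
51*(12 + S(2)) = 51*(12 + √(-5 + 2)) = 51*(12 + √(-3)) = 51*(12 + I*√3) = 612 + 51*I*√3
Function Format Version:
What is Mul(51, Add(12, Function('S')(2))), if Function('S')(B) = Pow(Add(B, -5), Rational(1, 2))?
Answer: Add(612, Mul(51, I, Pow(3, Rational(1, 2)))) ≈ Add(612.00, Mul(88.335, I))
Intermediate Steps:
Function('S')(B) = Pow(Add(-5, B), Rational(1, 2))
Mul(51, Add(12, Function('S')(2))) = Mul(51, Add(12, Pow(Add(-5, 2), Rational(1, 2)))) = Mul(51, Add(12, Pow(-3, Rational(1, 2)))) = Mul(51, Add(12, Mul(I, Pow(3, Rational(1, 2))))) = Add(612, Mul(51, I, Pow(3, Rational(1, 2))))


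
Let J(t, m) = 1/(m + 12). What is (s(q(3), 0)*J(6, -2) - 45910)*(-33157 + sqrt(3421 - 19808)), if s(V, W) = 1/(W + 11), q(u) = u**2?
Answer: 167446132543/110 - 5050099*I*sqrt(16387)/110 ≈ 1.5222e+9 - 5.877e+6*I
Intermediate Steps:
J(t, m) = 1/(12 + m)
s(V, W) = 1/(11 + W)
(s(q(3), 0)*J(6, -2) - 45910)*(-33157 + sqrt(3421 - 19808)) = (1/((11 + 0)*(12 - 2)) - 45910)*(-33157 + sqrt(3421 - 19808)) = (1/(11*10) - 45910)*(-33157 + sqrt(-16387)) = ((1/11)*(1/10) - 45910)*(-33157 + I*sqrt(16387)) = (1/110 - 45910)*(-33157 + I*sqrt(16387)) = -5050099*(-33157 + I*sqrt(16387))/110 = 167446132543/110 - 5050099*I*sqrt(16387)/110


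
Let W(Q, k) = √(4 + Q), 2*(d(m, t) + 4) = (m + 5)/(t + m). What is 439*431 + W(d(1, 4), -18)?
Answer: 189209 + √15/5 ≈ 1.8921e+5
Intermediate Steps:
d(m, t) = -4 + (5 + m)/(2*(m + t)) (d(m, t) = -4 + ((m + 5)/(t + m))/2 = -4 + ((5 + m)/(m + t))/2 = -4 + (5 + m)/(2*(m + t)))
439*431 + W(d(1, 4), -18) = 439*431 + √(4 + (5 - 8*4 - 7*1)/(2*(1 + 4))) = 189209 + √(4 + (½)*(5 - 32 - 7)/5) = 189209 + √(4 + (½)*(⅕)*(-34)) = 189209 + √(4 - 17/5) = 189209 + √(⅗) = 189209 + √15/5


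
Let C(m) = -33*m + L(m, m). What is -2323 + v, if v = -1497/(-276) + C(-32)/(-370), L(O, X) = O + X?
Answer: -39490777/17020 ≈ -2320.3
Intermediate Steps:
C(m) = -31*m (C(m) = -33*m + (m + m) = -33*m + 2*m = -31*m)
v = 46683/17020 (v = -1497/(-276) - 31*(-32)/(-370) = -1497*(-1/276) + 992*(-1/370) = 499/92 - 496/185 = 46683/17020 ≈ 2.7428)
-2323 + v = -2323 + 46683/17020 = -39490777/17020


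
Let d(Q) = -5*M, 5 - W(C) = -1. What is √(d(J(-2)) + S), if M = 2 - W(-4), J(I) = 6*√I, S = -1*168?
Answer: 2*I*√37 ≈ 12.166*I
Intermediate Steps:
S = -168
W(C) = 6 (W(C) = 5 - 1*(-1) = 5 + 1 = 6)
M = -4 (M = 2 - 1*6 = 2 - 6 = -4)
d(Q) = 20 (d(Q) = -5*(-4) = 20)
√(d(J(-2)) + S) = √(20 - 168) = √(-148) = 2*I*√37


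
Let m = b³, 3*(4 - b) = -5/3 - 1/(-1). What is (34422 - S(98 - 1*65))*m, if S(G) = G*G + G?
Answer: 203026400/81 ≈ 2.5065e+6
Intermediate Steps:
b = 38/9 (b = 4 - (-5/3 - 1/(-1))/3 = 4 - (-5*⅓ - 1*(-1))/3 = 4 - (-5/3 + 1)/3 = 4 - ⅓*(-⅔) = 4 + 2/9 = 38/9 ≈ 4.2222)
S(G) = G + G² (S(G) = G² + G = G + G²)
m = 54872/729 (m = (38/9)³ = 54872/729 ≈ 75.270)
(34422 - S(98 - 1*65))*m = (34422 - (98 - 1*65)*(1 + (98 - 1*65)))*(54872/729) = (34422 - (98 - 65)*(1 + (98 - 65)))*(54872/729) = (34422 - 33*(1 + 33))*(54872/729) = (34422 - 33*34)*(54872/729) = (34422 - 1*1122)*(54872/729) = (34422 - 1122)*(54872/729) = 33300*(54872/729) = 203026400/81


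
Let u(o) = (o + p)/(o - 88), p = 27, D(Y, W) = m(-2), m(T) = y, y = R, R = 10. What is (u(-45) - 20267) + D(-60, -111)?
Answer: -2694163/133 ≈ -20257.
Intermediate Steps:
y = 10
m(T) = 10
D(Y, W) = 10
u(o) = (27 + o)/(-88 + o) (u(o) = (o + 27)/(o - 88) = (27 + o)/(-88 + o))
(u(-45) - 20267) + D(-60, -111) = ((27 - 45)/(-88 - 45) - 20267) + 10 = (-18/(-133) - 20267) + 10 = (-1/133*(-18) - 20267) + 10 = (18/133 - 20267) + 10 = -2695493/133 + 10 = -2694163/133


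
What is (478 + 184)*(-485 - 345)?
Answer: -549460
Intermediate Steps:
(478 + 184)*(-485 - 345) = 662*(-830) = -549460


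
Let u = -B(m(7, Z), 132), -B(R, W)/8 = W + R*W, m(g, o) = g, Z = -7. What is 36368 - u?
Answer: 27920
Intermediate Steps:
B(R, W) = -8*W - 8*R*W (B(R, W) = -8*(W + R*W) = -8*W - 8*R*W)
u = 8448 (u = -(-8)*132*(1 + 7) = -(-8)*132*8 = -1*(-8448) = 8448)
36368 - u = 36368 - 1*8448 = 36368 - 8448 = 27920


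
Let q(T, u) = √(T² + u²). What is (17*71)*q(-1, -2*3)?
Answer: 1207*√37 ≈ 7341.9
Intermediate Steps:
(17*71)*q(-1, -2*3) = (17*71)*√((-1)² + (-2*3)²) = 1207*√(1 + (-6)²) = 1207*√(1 + 36) = 1207*√37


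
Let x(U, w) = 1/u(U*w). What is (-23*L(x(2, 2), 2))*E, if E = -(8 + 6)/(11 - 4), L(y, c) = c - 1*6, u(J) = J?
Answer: -184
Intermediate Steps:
x(U, w) = 1/(U*w)
L(y, c) = -6 + c (L(y, c) = c - 6 = -6 + c)
E = -2 (E = -14/7 = -1*2 = -2)
(-23*L(x(2, 2), 2))*E = -23*(-6 + 2)*(-2) = -23*(-4)*(-2) = 92*(-2) = -184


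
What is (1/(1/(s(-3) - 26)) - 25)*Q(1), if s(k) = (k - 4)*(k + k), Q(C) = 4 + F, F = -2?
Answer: -18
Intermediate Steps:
Q(C) = 2 (Q(C) = 4 - 2 = 2)
s(k) = 2*k*(-4 + k) (s(k) = (-4 + k)*(2*k) = 2*k*(-4 + k))
(1/(1/(s(-3) - 26)) - 25)*Q(1) = (1/(1/(2*(-3)*(-4 - 3) - 26)) - 25)*2 = (1/(1/(2*(-3)*(-7) - 26)) - 25)*2 = (1/(1/(42 - 26)) - 25)*2 = (1/(1/16) - 25)*2 = (16 - 25)*2 = -9*2 = -18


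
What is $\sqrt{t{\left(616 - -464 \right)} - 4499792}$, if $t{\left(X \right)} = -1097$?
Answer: $i \sqrt{4500889} \approx 2121.5 i$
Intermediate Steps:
$\sqrt{t{\left(616 - -464 \right)} - 4499792} = \sqrt{-1097 - 4499792} = \sqrt{-4500889} = i \sqrt{4500889}$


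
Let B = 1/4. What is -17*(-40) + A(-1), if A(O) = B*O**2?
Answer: 2721/4 ≈ 680.25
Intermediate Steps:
B = 1/4 ≈ 0.25000
A(O) = O**2/4
-17*(-40) + A(-1) = -17*(-40) + (1/4)*(-1)**2 = 680 + (1/4)*1 = 680 + 1/4 = 2721/4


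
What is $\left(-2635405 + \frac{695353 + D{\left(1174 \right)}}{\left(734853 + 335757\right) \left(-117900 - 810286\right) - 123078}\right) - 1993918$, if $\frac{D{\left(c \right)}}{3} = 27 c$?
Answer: $- \frac{4600275556118894221}{993725336538} \approx -4.6293 \cdot 10^{6}$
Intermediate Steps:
$D{\left(c \right)} = 81 c$ ($D{\left(c \right)} = 3 \cdot 27 c = 81 c$)
$\left(-2635405 + \frac{695353 + D{\left(1174 \right)}}{\left(734853 + 335757\right) \left(-117900 - 810286\right) - 123078}\right) - 1993918 = \left(-2635405 + \frac{695353 + 81 \cdot 1174}{\left(734853 + 335757\right) \left(-117900 - 810286\right) - 123078}\right) - 1993918 = \left(-2635405 + \frac{695353 + 95094}{1070610 \left(-928186\right) - 123078}\right) - 1993918 = \left(-2635405 + \frac{790447}{-993725213460 - 123078}\right) - 1993918 = \left(-2635405 + \frac{790447}{-993725336538}\right) - 1993918 = \left(-2635405 + 790447 \left(- \frac{1}{993725336538}\right)\right) - 1993918 = \left(-2635405 - \frac{790447}{993725336538}\right) - 1993918 = - \frac{2618868720539718337}{993725336538} - 1993918 = - \frac{4600275556118894221}{993725336538}$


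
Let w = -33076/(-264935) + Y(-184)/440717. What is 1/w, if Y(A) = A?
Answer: 116761358395/14528407452 ≈ 8.0368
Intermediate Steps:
w = 14528407452/116761358395 (w = -33076/(-264935) - 184/440717 = -33076*(-1/264935) - 184*1/440717 = 33076/264935 - 184/440717 = 14528407452/116761358395 ≈ 0.12443)
1/w = 1/(14528407452/116761358395) = 116761358395/14528407452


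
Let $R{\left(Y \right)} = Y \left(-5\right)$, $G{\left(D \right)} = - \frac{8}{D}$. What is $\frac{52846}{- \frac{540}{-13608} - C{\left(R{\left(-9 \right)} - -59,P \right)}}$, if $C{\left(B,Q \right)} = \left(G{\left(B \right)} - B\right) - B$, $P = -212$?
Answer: $\frac{86561748}{340895} \approx 253.93$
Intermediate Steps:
$R{\left(Y \right)} = - 5 Y$
$C{\left(B,Q \right)} = - \frac{8}{B} - 2 B$ ($C{\left(B,Q \right)} = \left(- \frac{8}{B} - B\right) - B = \left(- B - \frac{8}{B}\right) - B = - \frac{8}{B} - 2 B$)
$\frac{52846}{- \frac{540}{-13608} - C{\left(R{\left(-9 \right)} - -59,P \right)}} = \frac{52846}{- \frac{540}{-13608} - \left(- \frac{8}{\left(-5\right) \left(-9\right) - -59} - 2 \left(\left(-5\right) \left(-9\right) - -59\right)\right)} = \frac{52846}{\left(-540\right) \left(- \frac{1}{13608}\right) - \left(- \frac{8}{45 + 59} - 2 \left(45 + 59\right)\right)} = \frac{52846}{\frac{5}{126} - \left(- \frac{8}{104} - 208\right)} = \frac{52846}{\frac{5}{126} - \left(\left(-8\right) \frac{1}{104} - 208\right)} = \frac{52846}{\frac{5}{126} - \left(- \frac{1}{13} - 208\right)} = \frac{52846}{\frac{5}{126} - - \frac{2705}{13}} = \frac{52846}{\frac{5}{126} + \frac{2705}{13}} = \frac{52846}{\frac{340895}{1638}} = 52846 \cdot \frac{1638}{340895} = \frac{86561748}{340895}$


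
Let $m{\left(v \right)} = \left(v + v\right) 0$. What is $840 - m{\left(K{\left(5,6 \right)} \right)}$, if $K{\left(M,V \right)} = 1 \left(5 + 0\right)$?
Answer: $840$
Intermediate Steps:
$K{\left(M,V \right)} = 5$ ($K{\left(M,V \right)} = 1 \cdot 5 = 5$)
$m{\left(v \right)} = 0$ ($m{\left(v \right)} = 2 v 0 = 0$)
$840 - m{\left(K{\left(5,6 \right)} \right)} = 840 - 0 = 840 + 0 = 840$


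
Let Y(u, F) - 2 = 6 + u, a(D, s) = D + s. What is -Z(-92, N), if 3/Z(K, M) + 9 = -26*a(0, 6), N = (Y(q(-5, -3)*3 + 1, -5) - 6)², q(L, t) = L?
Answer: 1/55 ≈ 0.018182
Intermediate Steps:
Y(u, F) = 8 + u (Y(u, F) = 2 + (6 + u) = 8 + u)
N = 144 (N = ((8 + (-5*3 + 1)) - 6)² = ((8 + (-15 + 1)) - 6)² = ((8 - 14) - 6)² = (-6 - 6)² = (-12)² = 144)
Z(K, M) = -1/55 (Z(K, M) = 3/(-9 - 26*(0 + 6)) = 3/(-9 - 26*6) = 3/(-9 - 156) = 3/(-165) = 3*(-1/165) = -1/55)
-Z(-92, N) = -1*(-1/55) = 1/55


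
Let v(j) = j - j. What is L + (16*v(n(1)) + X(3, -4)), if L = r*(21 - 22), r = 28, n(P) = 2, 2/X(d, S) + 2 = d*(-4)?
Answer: -197/7 ≈ -28.143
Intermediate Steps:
X(d, S) = 2/(-2 - 4*d) (X(d, S) = 2/(-2 + d*(-4)) = 2/(-2 - 4*d))
v(j) = 0
L = -28 (L = 28*(21 - 22) = 28*(-1) = -28)
L + (16*v(n(1)) + X(3, -4)) = -28 + (16*0 - 1/(1 + 2*3)) = -28 + (0 - 1/(1 + 6)) = -28 + (0 - 1/7) = -28 + (0 - 1*⅐) = -28 + (0 - ⅐) = -28 - ⅐ = -197/7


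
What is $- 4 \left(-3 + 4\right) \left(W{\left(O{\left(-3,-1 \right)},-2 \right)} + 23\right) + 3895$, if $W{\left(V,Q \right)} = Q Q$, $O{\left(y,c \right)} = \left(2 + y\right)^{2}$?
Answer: $3787$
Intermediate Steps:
$W{\left(V,Q \right)} = Q^{2}$
$- 4 \left(-3 + 4\right) \left(W{\left(O{\left(-3,-1 \right)},-2 \right)} + 23\right) + 3895 = - 4 \left(-3 + 4\right) \left(\left(-2\right)^{2} + 23\right) + 3895 = \left(-4\right) 1 \left(4 + 23\right) + 3895 = \left(-4\right) 27 + 3895 = -108 + 3895 = 3787$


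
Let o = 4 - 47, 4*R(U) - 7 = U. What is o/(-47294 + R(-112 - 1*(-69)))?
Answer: 43/47303 ≈ 0.00090903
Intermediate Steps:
R(U) = 7/4 + U/4
o = -43
o/(-47294 + R(-112 - 1*(-69))) = -43/(-47294 + (7/4 + (-112 - 1*(-69))/4)) = -43/(-47294 + (7/4 + (-112 + 69)/4)) = -43/(-47294 + (7/4 + (¼)*(-43))) = -43/(-47294 + (7/4 - 43/4)) = -43/(-47294 - 9) = -43/(-47303) = -1/47303*(-43) = 43/47303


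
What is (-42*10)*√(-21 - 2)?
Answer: -420*I*√23 ≈ -2014.3*I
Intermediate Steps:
(-42*10)*√(-21 - 2) = -420*I*√23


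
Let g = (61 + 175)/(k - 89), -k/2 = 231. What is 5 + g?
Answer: 2519/551 ≈ 4.5717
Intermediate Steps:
k = -462 (k = -2*231 = -462)
g = -236/551 (g = (61 + 175)/(-462 - 89) = 236/(-551) = 236*(-1/551) = -236/551 ≈ -0.42831)
5 + g = 5 - 236/551 = 2519/551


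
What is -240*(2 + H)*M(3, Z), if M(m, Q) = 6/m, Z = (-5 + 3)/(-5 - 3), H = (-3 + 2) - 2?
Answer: 480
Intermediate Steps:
H = -3 (H = -1 - 2 = -3)
Z = 1/4 (Z = -2/(-8) = -2*(-1/8) = 1/4 ≈ 0.25000)
-240*(2 + H)*M(3, Z) = -240*(2 - 3)*6/3 = -(-240)*6*(1/3) = -(-240)*2 = -240*(-2) = 480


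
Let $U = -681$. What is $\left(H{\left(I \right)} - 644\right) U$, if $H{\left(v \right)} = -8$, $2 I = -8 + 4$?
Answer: $444012$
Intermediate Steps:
$I = -2$ ($I = \frac{-8 + 4}{2} = \frac{1}{2} \left(-4\right) = -2$)
$\left(H{\left(I \right)} - 644\right) U = \left(-8 - 644\right) \left(-681\right) = \left(-652\right) \left(-681\right) = 444012$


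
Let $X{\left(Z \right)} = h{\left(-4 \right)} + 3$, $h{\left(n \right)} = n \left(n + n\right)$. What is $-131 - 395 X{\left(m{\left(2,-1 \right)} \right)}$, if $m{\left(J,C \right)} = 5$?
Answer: $-13956$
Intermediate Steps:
$h{\left(n \right)} = 2 n^{2}$ ($h{\left(n \right)} = n 2 n = 2 n^{2}$)
$X{\left(Z \right)} = 35$ ($X{\left(Z \right)} = 2 \left(-4\right)^{2} + 3 = 2 \cdot 16 + 3 = 32 + 3 = 35$)
$-131 - 395 X{\left(m{\left(2,-1 \right)} \right)} = -131 - 13825 = -13956$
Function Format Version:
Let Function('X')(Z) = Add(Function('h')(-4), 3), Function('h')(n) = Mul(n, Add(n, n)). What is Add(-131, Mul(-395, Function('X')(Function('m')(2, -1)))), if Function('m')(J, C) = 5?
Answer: -13956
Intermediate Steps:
Function('h')(n) = Mul(2, Pow(n, 2)) (Function('h')(n) = Mul(n, Mul(2, n)) = Mul(2, Pow(n, 2)))
Function('X')(Z) = 35 (Function('X')(Z) = Add(Mul(2, Pow(-4, 2)), 3) = Add(Mul(2, 16), 3) = Add(32, 3) = 35)
Add(-131, Mul(-395, Function('X')(Function('m')(2, -1)))) = Add(-131, Mul(-395, 35)) = Add(-131, -13825) = -13956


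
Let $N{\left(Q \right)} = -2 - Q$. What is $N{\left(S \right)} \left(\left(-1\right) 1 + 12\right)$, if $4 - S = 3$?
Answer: $-33$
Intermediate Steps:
$S = 1$ ($S = 4 - 3 = 1$)
$N{\left(S \right)} \left(\left(-1\right) 1 + 12\right) = \left(-2 - 1\right) \left(\left(-1\right) 1 + 12\right) = \left(-2 - 1\right) \left(-1 + 12\right) = \left(-3\right) 11 = -33$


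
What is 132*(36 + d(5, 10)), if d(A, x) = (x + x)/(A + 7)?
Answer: 4972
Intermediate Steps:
d(A, x) = 2*x/(7 + A) (d(A, x) = (2*x)/(7 + A) = 2*x/(7 + A))
132*(36 + d(5, 10)) = 132*(36 + 2*10/(7 + 5)) = 132*(36 + 2*10/12) = 132*(36 + 2*10*(1/12)) = 132*(36 + 5/3) = 132*(113/3) = 4972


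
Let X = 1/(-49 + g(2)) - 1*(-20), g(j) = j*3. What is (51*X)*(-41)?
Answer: -1796169/43 ≈ -41771.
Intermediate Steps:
g(j) = 3*j
X = 859/43 (X = 1/(-49 + 3*2) - 1*(-20) = 1/(-49 + 6) + 20 = 1/(-43) + 20 = -1/43 + 20 = 859/43 ≈ 19.977)
(51*X)*(-41) = (51*(859/43))*(-41) = (43809/43)*(-41) = -1796169/43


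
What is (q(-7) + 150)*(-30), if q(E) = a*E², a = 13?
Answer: -23610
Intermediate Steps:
q(E) = 13*E²
(q(-7) + 150)*(-30) = (13*(-7)² + 150)*(-30) = (13*49 + 150)*(-30) = (637 + 150)*(-30) = 787*(-30) = -23610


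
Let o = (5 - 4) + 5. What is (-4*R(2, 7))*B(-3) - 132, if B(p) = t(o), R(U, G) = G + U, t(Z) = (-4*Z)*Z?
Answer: 5052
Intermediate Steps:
o = 6 (o = 1 + 5 = 6)
t(Z) = -4*Z²
B(p) = -144 (B(p) = -4*6² = -4*36 = -144)
(-4*R(2, 7))*B(-3) - 132 = -4*(7 + 2)*(-144) - 132 = -4*9*(-144) - 132 = -36*(-144) - 132 = 5184 - 132 = 5052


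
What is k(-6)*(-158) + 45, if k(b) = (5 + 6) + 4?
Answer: -2325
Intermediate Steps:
k(b) = 15 (k(b) = 11 + 4 = 15)
k(-6)*(-158) + 45 = 15*(-158) + 45 = -2370 + 45 = -2325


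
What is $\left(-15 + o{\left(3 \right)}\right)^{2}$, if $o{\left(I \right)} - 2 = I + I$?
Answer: $49$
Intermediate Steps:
$o{\left(I \right)} = 2 + 2 I$ ($o{\left(I \right)} = 2 + \left(I + I\right) = 2 + 2 I$)
$\left(-15 + o{\left(3 \right)}\right)^{2} = \left(-15 + \left(2 + 2 \cdot 3\right)\right)^{2} = \left(-15 + \left(2 + 6\right)\right)^{2} = \left(-15 + 8\right)^{2} = \left(-7\right)^{2} = 49$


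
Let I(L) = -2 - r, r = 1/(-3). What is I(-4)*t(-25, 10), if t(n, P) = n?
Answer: 125/3 ≈ 41.667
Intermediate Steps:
r = -⅓ (r = 1*(-⅓) = -⅓ ≈ -0.33333)
I(L) = -5/3 (I(L) = -2 - 1*(-⅓) = -2 + ⅓ = -5/3)
I(-4)*t(-25, 10) = -5/3*(-25) = 125/3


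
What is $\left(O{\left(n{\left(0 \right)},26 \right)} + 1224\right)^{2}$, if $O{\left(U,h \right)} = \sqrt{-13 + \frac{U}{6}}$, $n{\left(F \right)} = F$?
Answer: $\left(1224 + i \sqrt{13}\right)^{2} \approx 1.4982 \cdot 10^{6} + 8826.0 i$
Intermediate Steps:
$O{\left(U,h \right)} = \sqrt{-13 + \frac{U}{6}}$ ($O{\left(U,h \right)} = \sqrt{-13 + U \frac{1}{6}} = \sqrt{-13 + \frac{U}{6}}$)
$\left(O{\left(n{\left(0 \right)},26 \right)} + 1224\right)^{2} = \left(\frac{\sqrt{-468 + 6 \cdot 0}}{6} + 1224\right)^{2} = \left(\frac{\sqrt{-468 + 0}}{6} + 1224\right)^{2} = \left(\frac{\sqrt{-468}}{6} + 1224\right)^{2} = \left(\frac{6 i \sqrt{13}}{6} + 1224\right)^{2} = \left(i \sqrt{13} + 1224\right)^{2} = \left(1224 + i \sqrt{13}\right)^{2}$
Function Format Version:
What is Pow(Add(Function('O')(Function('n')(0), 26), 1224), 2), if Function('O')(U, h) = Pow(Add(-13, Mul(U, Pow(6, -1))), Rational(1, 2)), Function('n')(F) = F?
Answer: Pow(Add(1224, Mul(I, Pow(13, Rational(1, 2)))), 2) ≈ Add(1.4982e+6, Mul(8826., I))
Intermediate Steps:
Function('O')(U, h) = Pow(Add(-13, Mul(Rational(1, 6), U)), Rational(1, 2)) (Function('O')(U, h) = Pow(Add(-13, Mul(U, Rational(1, 6))), Rational(1, 2)) = Pow(Add(-13, Mul(Rational(1, 6), U)), Rational(1, 2)))
Pow(Add(Function('O')(Function('n')(0), 26), 1224), 2) = Pow(Add(Mul(Rational(1, 6), Pow(Add(-468, Mul(6, 0)), Rational(1, 2))), 1224), 2) = Pow(Add(Mul(Rational(1, 6), Pow(Add(-468, 0), Rational(1, 2))), 1224), 2) = Pow(Add(Mul(Rational(1, 6), Pow(-468, Rational(1, 2))), 1224), 2) = Pow(Add(Mul(Rational(1, 6), Mul(6, I, Pow(13, Rational(1, 2)))), 1224), 2) = Pow(Add(Mul(I, Pow(13, Rational(1, 2))), 1224), 2) = Pow(Add(1224, Mul(I, Pow(13, Rational(1, 2)))), 2)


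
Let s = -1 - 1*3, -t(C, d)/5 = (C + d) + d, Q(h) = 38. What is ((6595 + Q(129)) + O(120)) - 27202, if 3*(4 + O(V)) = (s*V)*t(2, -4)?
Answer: -25373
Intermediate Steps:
t(C, d) = -10*d - 5*C (t(C, d) = -5*((C + d) + d) = -5*(C + 2*d) = -10*d - 5*C)
s = -4 (s = -1 - 3 = -4)
O(V) = -4 - 40*V (O(V) = -4 + ((-4*V)*(-10*(-4) - 5*2))/3 = -4 + ((-4*V)*(40 - 10))/3 = -4 + (-4*V*30)/3 = -4 + (-120*V)/3 = -4 - 40*V)
((6595 + Q(129)) + O(120)) - 27202 = ((6595 + 38) + (-4 - 40*120)) - 27202 = (6633 + (-4 - 4800)) - 27202 = (6633 - 4804) - 27202 = 1829 - 27202 = -25373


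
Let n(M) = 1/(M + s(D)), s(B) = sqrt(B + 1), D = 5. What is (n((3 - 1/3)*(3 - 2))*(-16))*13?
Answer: -2496/5 + 936*sqrt(6)/5 ≈ -40.656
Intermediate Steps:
s(B) = sqrt(1 + B)
n(M) = 1/(M + sqrt(6)) (n(M) = 1/(M + sqrt(1 + 5)) = 1/(M + sqrt(6)))
(n((3 - 1/3)*(3 - 2))*(-16))*13 = (-16/((3 - 1/3)*(3 - 2) + sqrt(6)))*13 = (-16/((3 - 1*1/3)*1 + sqrt(6)))*13 = (-16/((3 - 1/3)*1 + sqrt(6)))*13 = (-16/((8/3)*1 + sqrt(6)))*13 = (-16/(8/3 + sqrt(6)))*13 = -16/(8/3 + sqrt(6))*13 = -208/(8/3 + sqrt(6))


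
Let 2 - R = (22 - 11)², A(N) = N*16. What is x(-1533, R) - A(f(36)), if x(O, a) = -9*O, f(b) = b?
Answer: 13221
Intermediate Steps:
A(N) = 16*N
R = -119 (R = 2 - (22 - 11)² = 2 - 1*11² = 2 - 1*121 = 2 - 121 = -119)
x(-1533, R) - A(f(36)) = -9*(-1533) - 16*36 = 13797 - 1*576 = 13797 - 576 = 13221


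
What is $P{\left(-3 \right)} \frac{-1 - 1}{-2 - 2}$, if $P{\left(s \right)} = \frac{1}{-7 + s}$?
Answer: $- \frac{1}{20} \approx -0.05$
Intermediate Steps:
$P{\left(-3 \right)} \frac{-1 - 1}{-2 - 2} = \frac{\left(-1 - 1\right) \frac{1}{-2 - 2}}{-7 - 3} = \frac{\left(-2\right) \frac{1}{-4}}{-10} = - \frac{\left(-2\right) \left(- \frac{1}{4}\right)}{10} = \left(- \frac{1}{10}\right) \frac{1}{2} = - \frac{1}{20}$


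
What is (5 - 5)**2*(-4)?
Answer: 0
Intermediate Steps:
(5 - 5)**2*(-4) = 0**2*(-4) = 0*(-4) = 0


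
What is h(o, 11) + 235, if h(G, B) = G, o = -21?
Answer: 214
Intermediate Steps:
h(o, 11) + 235 = -21 + 235 = 214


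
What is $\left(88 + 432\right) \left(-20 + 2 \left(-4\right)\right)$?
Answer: $-14560$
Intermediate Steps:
$\left(88 + 432\right) \left(-20 + 2 \left(-4\right)\right) = 520 \left(-20 - 8\right) = 520 \left(-28\right) = -14560$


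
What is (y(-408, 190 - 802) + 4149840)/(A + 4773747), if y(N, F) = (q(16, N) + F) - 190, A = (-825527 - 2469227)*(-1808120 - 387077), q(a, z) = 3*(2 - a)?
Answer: 4148996/7232638870285 ≈ 5.7365e-7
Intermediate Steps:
q(a, z) = 6 - 3*a
A = 7232634096538 (A = -3294754*(-2195197) = 7232634096538)
y(N, F) = -232 + F (y(N, F) = ((6 - 3*16) + F) - 190 = ((6 - 48) + F) - 190 = (-42 + F) - 190 = -232 + F)
(y(-408, 190 - 802) + 4149840)/(A + 4773747) = ((-232 + (190 - 802)) + 4149840)/(7232634096538 + 4773747) = ((-232 - 612) + 4149840)/7232638870285 = (-844 + 4149840)*(1/7232638870285) = 4148996*(1/7232638870285) = 4148996/7232638870285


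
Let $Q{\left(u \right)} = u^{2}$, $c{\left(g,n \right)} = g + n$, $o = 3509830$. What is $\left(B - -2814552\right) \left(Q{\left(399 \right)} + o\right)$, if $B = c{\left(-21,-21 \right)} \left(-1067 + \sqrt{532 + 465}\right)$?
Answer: $10491102494346 - 154099302 \sqrt{997} \approx 1.0486 \cdot 10^{13}$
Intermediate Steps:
$B = 44814 - 42 \sqrt{997}$ ($B = \left(-21 - 21\right) \left(-1067 + \sqrt{532 + 465}\right) = - 42 \left(-1067 + \sqrt{997}\right) = 44814 - 42 \sqrt{997} \approx 43488.0$)
$\left(B - -2814552\right) \left(Q{\left(399 \right)} + o\right) = \left(\left(44814 - 42 \sqrt{997}\right) - -2814552\right) \left(399^{2} + 3509830\right) = \left(\left(44814 - 42 \sqrt{997}\right) + 2814552\right) \left(159201 + 3509830\right) = \left(2859366 - 42 \sqrt{997}\right) 3669031 = 10491102494346 - 154099302 \sqrt{997}$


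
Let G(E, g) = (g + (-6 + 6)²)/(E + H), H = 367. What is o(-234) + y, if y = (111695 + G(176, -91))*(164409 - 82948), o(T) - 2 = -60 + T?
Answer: 4940633440978/543 ≈ 9.0988e+9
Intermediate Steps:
o(T) = -58 + T (o(T) = 2 + (-60 + T) = -58 + T)
G(E, g) = g/(367 + E) (G(E, g) = (g + (-6 + 6)²)/(E + 367) = (g + 0²)/(367 + E) = (g + 0)/(367 + E) = g/(367 + E))
y = 4940633599534/543 (y = (111695 - 91/(367 + 176))*(164409 - 82948) = (111695 - 91/543)*81461 = (60650294/543)*81461 = 4940633599534/543 ≈ 9.0988e+9)
o(-234) + y = (-58 - 234) + 4940633599534/543 = -292 + 4940633599534/543 = 4940633440978/543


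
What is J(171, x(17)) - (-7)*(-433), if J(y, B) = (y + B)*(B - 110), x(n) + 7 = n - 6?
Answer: -21581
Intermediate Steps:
x(n) = -13 + n (x(n) = -7 + (n - 6) = -7 + (-6 + n) = -13 + n)
J(y, B) = (-110 + B)*(B + y) (J(y, B) = (B + y)*(-110 + B) = (-110 + B)*(B + y))
J(171, x(17)) - (-7)*(-433) = ((-13 + 17)² - 110*(-13 + 17) - 110*171 + (-13 + 17)*171) - (-7)*(-433) = (4² - 110*4 - 18810 + 4*171) - 1*3031 = (16 - 440 - 18810 + 684) - 3031 = -18550 - 3031 = -21581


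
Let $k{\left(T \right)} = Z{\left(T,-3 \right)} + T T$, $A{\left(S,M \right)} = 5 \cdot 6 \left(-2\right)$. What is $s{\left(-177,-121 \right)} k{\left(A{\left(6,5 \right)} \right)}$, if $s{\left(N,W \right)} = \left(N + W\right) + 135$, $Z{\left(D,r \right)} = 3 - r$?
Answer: $-587778$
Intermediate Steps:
$A{\left(S,M \right)} = -60$ ($A{\left(S,M \right)} = 30 \left(-2\right) = -60$)
$s{\left(N,W \right)} = 135 + N + W$
$k{\left(T \right)} = 6 + T^{2}$ ($k{\left(T \right)} = \left(3 - -3\right) + T T = \left(3 + 3\right) + T^{2} = 6 + T^{2}$)
$s{\left(-177,-121 \right)} k{\left(A{\left(6,5 \right)} \right)} = \left(135 - 177 - 121\right) \left(6 + \left(-60\right)^{2}\right) = - 163 \left(6 + 3600\right) = \left(-163\right) 3606 = -587778$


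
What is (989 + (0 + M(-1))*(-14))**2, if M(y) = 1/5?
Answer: 24314761/25 ≈ 9.7259e+5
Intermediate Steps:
M(y) = 1/5
(989 + (0 + M(-1))*(-14))**2 = (989 + (0 + 1/5)*(-14))**2 = (989 + (1/5)*(-14))**2 = (989 - 14/5)**2 = (4931/5)**2 = 24314761/25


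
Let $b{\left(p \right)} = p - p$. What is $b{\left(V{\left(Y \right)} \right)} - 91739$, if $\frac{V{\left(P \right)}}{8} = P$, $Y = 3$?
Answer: $-91739$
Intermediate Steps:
$V{\left(P \right)} = 8 P$
$b{\left(p \right)} = 0$
$b{\left(V{\left(Y \right)} \right)} - 91739 = 0 - 91739 = -91739$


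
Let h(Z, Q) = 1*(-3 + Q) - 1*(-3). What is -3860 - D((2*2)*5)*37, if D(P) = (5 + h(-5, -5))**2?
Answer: -3860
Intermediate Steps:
h(Z, Q) = Q (h(Z, Q) = (-3 + Q) + 3 = Q)
D(P) = 0 (D(P) = (5 - 5)**2 = 0**2 = 0)
-3860 - D((2*2)*5)*37 = -3860 - 0*37 = -3860 - 1*0 = -3860 + 0 = -3860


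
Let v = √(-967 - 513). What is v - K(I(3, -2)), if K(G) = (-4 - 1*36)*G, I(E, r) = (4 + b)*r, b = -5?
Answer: 80 + 2*I*√370 ≈ 80.0 + 38.471*I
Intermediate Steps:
I(E, r) = -r (I(E, r) = (4 - 5)*r = -r)
K(G) = -40*G (K(G) = (-4 - 36)*G = -40*G)
v = 2*I*√370 (v = √(-1480) = 2*I*√370 ≈ 38.471*I)
v - K(I(3, -2)) = 2*I*√370 - (-40)*(-1*(-2)) = 2*I*√370 - (-40)*2 = 2*I*√370 - 1*(-80) = 2*I*√370 + 80 = 80 + 2*I*√370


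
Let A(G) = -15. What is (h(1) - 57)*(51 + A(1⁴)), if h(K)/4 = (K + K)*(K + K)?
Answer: -1476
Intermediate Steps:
h(K) = 16*K² (h(K) = 4*((K + K)*(K + K)) = 4*((2*K)*(2*K)) = 4*(4*K²) = 16*K²)
(h(1) - 57)*(51 + A(1⁴)) = (16*1² - 57)*(51 - 15) = (16*1 - 57)*36 = (16 - 57)*36 = -41*36 = -1476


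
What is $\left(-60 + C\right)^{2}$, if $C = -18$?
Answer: $6084$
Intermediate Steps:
$\left(-60 + C\right)^{2} = \left(-60 - 18\right)^{2} = \left(-78\right)^{2} = 6084$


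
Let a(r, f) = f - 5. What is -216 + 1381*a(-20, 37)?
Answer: 43976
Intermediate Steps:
a(r, f) = -5 + f
-216 + 1381*a(-20, 37) = -216 + 1381*(-5 + 37) = -216 + 1381*32 = -216 + 44192 = 43976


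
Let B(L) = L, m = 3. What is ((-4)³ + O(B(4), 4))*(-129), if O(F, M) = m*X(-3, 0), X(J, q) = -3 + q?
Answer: 9417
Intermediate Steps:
O(F, M) = -9 (O(F, M) = 3*(-3 + 0) = 3*(-3) = -9)
((-4)³ + O(B(4), 4))*(-129) = ((-4)³ - 9)*(-129) = (-64 - 9)*(-129) = -73*(-129) = 9417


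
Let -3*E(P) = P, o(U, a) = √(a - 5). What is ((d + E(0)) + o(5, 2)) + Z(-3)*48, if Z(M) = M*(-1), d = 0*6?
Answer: 144 + I*√3 ≈ 144.0 + 1.732*I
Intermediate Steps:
o(U, a) = √(-5 + a)
E(P) = -P/3
d = 0
Z(M) = -M
((d + E(0)) + o(5, 2)) + Z(-3)*48 = ((0 - ⅓*0) + √(-5 + 2)) - 1*(-3)*48 = ((0 + 0) + √(-3)) + 3*48 = (0 + I*√3) + 144 = I*√3 + 144 = 144 + I*√3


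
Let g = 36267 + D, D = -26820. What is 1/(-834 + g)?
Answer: 1/8613 ≈ 0.00011610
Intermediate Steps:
g = 9447 (g = 36267 - 26820 = 9447)
1/(-834 + g) = 1/(-834 + 9447) = 1/8613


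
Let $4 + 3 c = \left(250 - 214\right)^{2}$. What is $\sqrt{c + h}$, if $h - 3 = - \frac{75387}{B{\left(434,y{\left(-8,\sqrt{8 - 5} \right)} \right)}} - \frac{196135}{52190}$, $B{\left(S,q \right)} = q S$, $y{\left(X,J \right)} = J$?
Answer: $\frac{\sqrt{19850555566608522 - 2673511392010914 \sqrt{3}}}{6795138} \approx 18.155$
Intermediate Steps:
$c = \frac{1292}{3}$ ($c = - \frac{4}{3} + \frac{\left(250 - 214\right)^{2}}{3} = - \frac{4}{3} + \frac{36^{2}}{3} = - \frac{4}{3} + \frac{1}{3} \cdot 1296 = - \frac{4}{3} + 432 = \frac{1292}{3} \approx 430.67$)
$B{\left(S,q \right)} = S q$
$h = - \frac{7913}{10438} - \frac{25129 \sqrt{3}}{434}$ ($h = 3 - \left(\frac{39227}{10438} + 75387 \frac{1}{434 \sqrt{8 - 5}}\right) = 3 - \left(\frac{39227}{10438} + \frac{75387}{434 \sqrt{3}}\right) = 3 - \left(\frac{39227}{10438} + 75387 \frac{\sqrt{3}}{1302}\right) = 3 - \left(\frac{39227}{10438} + \frac{25129 \sqrt{3}}{434}\right) = - \frac{7913}{10438} - \frac{25129 \sqrt{3}}{434} \approx -101.05$)
$\sqrt{c + h} = \sqrt{\frac{1292}{3} - \left(\frac{7913}{10438} + \frac{25129 \sqrt{3}}{434}\right)} = \sqrt{\frac{13462157}{31314} - \frac{25129 \sqrt{3}}{434}}$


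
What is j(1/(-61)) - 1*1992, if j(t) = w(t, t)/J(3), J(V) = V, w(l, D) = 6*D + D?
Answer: -364543/183 ≈ -1992.0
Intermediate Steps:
w(l, D) = 7*D
j(t) = 7*t/3 (j(t) = (7*t)/3 = (7*t)*(⅓) = 7*t/3)
j(1/(-61)) - 1*1992 = (7/3)/(-61) - 1*1992 = (7/3)*(-1/61) - 1992 = -7/183 - 1992 = -364543/183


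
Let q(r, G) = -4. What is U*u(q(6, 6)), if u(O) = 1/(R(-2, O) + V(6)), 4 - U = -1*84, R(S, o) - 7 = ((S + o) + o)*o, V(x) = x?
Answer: 88/53 ≈ 1.6604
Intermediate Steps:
R(S, o) = 7 + o*(S + 2*o) (R(S, o) = 7 + ((S + o) + o)*o = 7 + (S + 2*o)*o = 7 + o*(S + 2*o))
U = 88 (U = 4 - (-1)*84 = 4 - 1*(-84) = 4 + 84 = 88)
u(O) = 1/(13 - 2*O + 2*O²) (u(O) = 1/((7 + 2*O² - 2*O) + 6) = 1/((7 - 2*O + 2*O²) + 6) = 1/(13 - 2*O + 2*O²))
U*u(q(6, 6)) = 88/(13 - 2*(-4) + 2*(-4)²) = 88/(13 + 8 + 2*16) = 88/(13 + 8 + 32) = 88/53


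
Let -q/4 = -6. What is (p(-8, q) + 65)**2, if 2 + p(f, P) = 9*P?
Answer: 77841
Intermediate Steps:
q = 24 (q = -4*(-6) = 24)
p(f, P) = -2 + 9*P
(p(-8, q) + 65)**2 = ((-2 + 9*24) + 65)**2 = ((-2 + 216) + 65)**2 = (214 + 65)**2 = 279**2 = 77841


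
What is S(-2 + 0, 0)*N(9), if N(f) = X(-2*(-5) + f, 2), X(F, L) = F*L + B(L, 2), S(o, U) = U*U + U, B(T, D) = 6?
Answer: 0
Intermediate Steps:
S(o, U) = U + U² (S(o, U) = U² + U = U + U²)
X(F, L) = 6 + F*L (X(F, L) = F*L + 6 = 6 + F*L)
N(f) = 26 + 2*f (N(f) = 6 + (-2*(-5) + f)*2 = 6 + (10 + f)*2 = 6 + (20 + 2*f) = 26 + 2*f)
S(-2 + 0, 0)*N(9) = (0*(1 + 0))*(26 + 2*9) = (0*1)*(26 + 18) = 0*44 = 0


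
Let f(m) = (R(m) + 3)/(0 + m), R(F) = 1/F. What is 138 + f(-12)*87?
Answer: 5609/48 ≈ 116.85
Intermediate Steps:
f(m) = (3 + 1/m)/m (f(m) = (1/m + 3)/(0 + m) = (3 + 1/m)/m)
138 + f(-12)*87 = 138 + ((1 + 3*(-12))/(-12)²)*87 = 138 + ((1 - 36)/144)*87 = 138 + ((1/144)*(-35))*87 = 138 - 35/144*87 = 138 - 1015/48 = 5609/48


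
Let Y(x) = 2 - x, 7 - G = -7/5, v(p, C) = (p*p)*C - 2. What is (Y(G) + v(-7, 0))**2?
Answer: 1764/25 ≈ 70.560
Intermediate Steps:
v(p, C) = -2 + C*p**2 (v(p, C) = p**2*C - 2 = C*p**2 - 2 = -2 + C*p**2)
G = 42/5 (G = 7 - (-7)/5 = 7 - 1*(-7/5) = 7 + 7/5 = 42/5 ≈ 8.4000)
(Y(G) + v(-7, 0))**2 = ((2 - 1*42/5) + (-2 + 0*(-7)**2))**2 = ((2 - 42/5) + (-2 + 0*49))**2 = (-32/5 + (-2 + 0))**2 = (-32/5 - 2)**2 = (-42/5)**2 = 1764/25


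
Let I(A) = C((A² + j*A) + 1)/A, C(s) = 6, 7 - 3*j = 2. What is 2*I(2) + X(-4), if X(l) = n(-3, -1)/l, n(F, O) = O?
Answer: 25/4 ≈ 6.2500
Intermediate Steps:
j = 5/3 (j = 7/3 - ⅓*2 = 7/3 - ⅔ = 5/3 ≈ 1.6667)
X(l) = -1/l
I(A) = 6/A
2*I(2) + X(-4) = 2*(6/2) - 1/(-4) = 2*(6*(½)) - 1*(-¼) = 2*3 + ¼ = 6 + ¼ = 25/4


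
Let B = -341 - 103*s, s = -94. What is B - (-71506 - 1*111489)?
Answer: 192336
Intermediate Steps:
B = 9341 (B = -341 - 103*(-94) = -341 + 9682 = 9341)
B - (-71506 - 1*111489) = 9341 - (-71506 - 1*111489) = 9341 - (-71506 - 111489) = 9341 - 1*(-182995) = 9341 + 182995 = 192336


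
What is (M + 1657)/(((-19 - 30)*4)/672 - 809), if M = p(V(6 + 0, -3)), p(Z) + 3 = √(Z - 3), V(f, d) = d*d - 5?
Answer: -39720/19423 ≈ -2.0450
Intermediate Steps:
V(f, d) = -5 + d² (V(f, d) = d² - 5 = -5 + d²)
p(Z) = -3 + √(-3 + Z) (p(Z) = -3 + √(Z - 3) = -3 + √(-3 + Z))
M = -2 (M = -3 + √(-3 + (-5 + (-3)²)) = -3 + √(-3 + (-5 + 9)) = -3 + √(-3 + 4) = -3 + √1 = -3 + 1 = -2)
(M + 1657)/(((-19 - 30)*4)/672 - 809) = (-2 + 1657)/(((-19 - 30)*4)/672 - 809) = 1655/(-49*4*(1/672) - 809) = 1655/(-196*1/672 - 809) = 1655/(-7/24 - 809) = 1655/(-19423/24) = 1655*(-24/19423) = -39720/19423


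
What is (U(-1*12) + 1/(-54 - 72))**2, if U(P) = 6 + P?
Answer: 573049/15876 ≈ 36.095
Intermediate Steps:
(U(-1*12) + 1/(-54 - 72))**2 = ((6 - 1*12) + 1/(-54 - 72))**2 = ((6 - 12) + 1/(-126))**2 = (-6 - 1/126)**2 = (-757/126)**2 = 573049/15876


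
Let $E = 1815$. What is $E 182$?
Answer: $330330$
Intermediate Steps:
$E 182 = 1815 \cdot 182 = 330330$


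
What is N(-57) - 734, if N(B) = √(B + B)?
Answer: -734 + I*√114 ≈ -734.0 + 10.677*I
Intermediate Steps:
N(B) = √2*√B (N(B) = √(2*B) = √2*√B)
N(-57) - 734 = √2*√(-57) - 734 = √2*(I*√57) - 734 = I*√114 - 734 = -734 + I*√114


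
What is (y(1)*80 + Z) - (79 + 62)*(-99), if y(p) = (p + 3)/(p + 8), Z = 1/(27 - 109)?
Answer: 10327973/738 ≈ 13995.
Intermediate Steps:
Z = -1/82 (Z = 1/(-82) = -1/82 ≈ -0.012195)
y(p) = (3 + p)/(8 + p)
(y(1)*80 + Z) - (79 + 62)*(-99) = (((3 + 1)/(8 + 1))*80 - 1/82) - (79 + 62)*(-99) = ((4/9)*80 - 1/82) - 141*(-99) = (((⅑)*4)*80 - 1/82) - 1*(-13959) = ((4/9)*80 - 1/82) + 13959 = (320/9 - 1/82) + 13959 = 26231/738 + 13959 = 10327973/738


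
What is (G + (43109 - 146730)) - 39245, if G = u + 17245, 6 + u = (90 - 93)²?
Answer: -125618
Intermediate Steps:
u = 3 (u = -6 + (90 - 93)² = -6 + (-3)² = -6 + 9 = 3)
G = 17248 (G = 3 + 17245 = 17248)
(G + (43109 - 146730)) - 39245 = (17248 + (43109 - 146730)) - 39245 = (17248 - 103621) - 39245 = -86373 - 39245 = -125618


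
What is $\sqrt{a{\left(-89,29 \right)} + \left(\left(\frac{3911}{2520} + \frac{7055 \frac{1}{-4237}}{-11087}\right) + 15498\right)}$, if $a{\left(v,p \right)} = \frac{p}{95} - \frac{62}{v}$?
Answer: $\frac{\sqrt{1911748814892761829126888746}}{351189727644} \approx 124.5$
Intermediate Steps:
$a{\left(v,p \right)} = - \frac{62}{v} + \frac{p}{95}$ ($a{\left(v,p \right)} = p \frac{1}{95} - \frac{62}{v} = \frac{p}{95} - \frac{62}{v} = - \frac{62}{v} + \frac{p}{95}$)
$\sqrt{a{\left(-89,29 \right)} + \left(\left(\frac{3911}{2520} + \frac{7055 \frac{1}{-4237}}{-11087}\right) + 15498\right)} = \sqrt{\left(- \frac{62}{-89} + \frac{1}{95} \cdot 29\right) + \left(\left(\frac{3911}{2520} + \frac{7055 \frac{1}{-4237}}{-11087}\right) + 15498\right)} = \sqrt{\left(\left(-62\right) \left(- \frac{1}{89}\right) + \frac{29}{95}\right) + \left(\left(3911 \cdot \frac{1}{2520} + 7055 \left(- \frac{1}{4237}\right) \left(- \frac{1}{11087}\right)\right) + 15498\right)} = \sqrt{\left(\frac{62}{89} + \frac{29}{95}\right) + \left(\left(\frac{3911}{2520} - - \frac{7055}{46975619}\right) + 15498\right)} = \sqrt{\frac{8471}{8455} + \left(\left(\frac{3911}{2520} + \frac{7055}{46975619}\right) + 15498\right)} = \sqrt{\frac{8471}{8455} + \left(\frac{183739424509}{118378559880} + 15498\right)} = \sqrt{\frac{8471}{8455} + \frac{1834814660444749}{118378559880}} = \sqrt{\frac{32661812081770729}{2107138365864}} = \frac{\sqrt{1911748814892761829126888746}}{351189727644}$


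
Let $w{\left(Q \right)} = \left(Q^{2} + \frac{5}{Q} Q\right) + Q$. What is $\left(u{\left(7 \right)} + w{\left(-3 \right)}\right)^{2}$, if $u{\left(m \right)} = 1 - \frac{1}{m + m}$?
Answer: $\frac{27889}{196} \approx 142.29$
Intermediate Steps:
$u{\left(m \right)} = 1 - \frac{1}{2 m}$
$w{\left(Q \right)} = 5 + Q + Q^{2}$ ($w{\left(Q \right)} = \left(Q^{2} + 5\right) + Q = \left(5 + Q^{2}\right) + Q = 5 + Q + Q^{2}$)
$\left(u{\left(7 \right)} + w{\left(-3 \right)}\right)^{2} = \left(\frac{- \frac{1}{2} + 7}{7} + \left(5 - 3 + \left(-3\right)^{2}\right)\right)^{2} = \left(\frac{1}{7} \cdot \frac{13}{2} + \left(5 - 3 + 9\right)\right)^{2} = \left(\frac{13}{14} + 11\right)^{2} = \left(\frac{167}{14}\right)^{2} = \frac{27889}{196}$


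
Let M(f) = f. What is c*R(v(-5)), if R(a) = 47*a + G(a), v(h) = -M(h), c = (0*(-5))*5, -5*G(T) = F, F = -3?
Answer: 0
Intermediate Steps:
G(T) = 3/5 (G(T) = -1/5*(-3) = 3/5)
c = 0 (c = 0*5 = 0)
v(h) = -h
R(a) = 3/5 + 47*a (R(a) = 47*a + 3/5 = 3/5 + 47*a)
c*R(v(-5)) = 0*(3/5 + 47*(-1*(-5))) = 0*(3/5 + 47*5) = 0*(3/5 + 235) = 0*(1178/5) = 0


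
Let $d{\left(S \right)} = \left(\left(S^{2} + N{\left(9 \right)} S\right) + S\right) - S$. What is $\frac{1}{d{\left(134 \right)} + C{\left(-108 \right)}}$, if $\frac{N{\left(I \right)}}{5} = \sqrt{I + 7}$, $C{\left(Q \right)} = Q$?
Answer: $\frac{1}{20528} \approx 4.8714 \cdot 10^{-5}$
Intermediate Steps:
$N{\left(I \right)} = 5 \sqrt{7 + I}$ ($N{\left(I \right)} = 5 \sqrt{I + 7} = 5 \sqrt{7 + I}$)
$d{\left(S \right)} = S^{2} + 20 S$ ($d{\left(S \right)} = \left(\left(S^{2} + 5 \sqrt{7 + 9} S\right) + S\right) - S = \left(\left(S^{2} + 5 \sqrt{16} S\right) + S\right) - S = \left(\left(S^{2} + 5 \cdot 4 S\right) + S\right) - S = \left(\left(S^{2} + 20 S\right) + S\right) - S = \left(S^{2} + 21 S\right) - S = S^{2} + 20 S$)
$\frac{1}{d{\left(134 \right)} + C{\left(-108 \right)}} = \frac{1}{134 \left(20 + 134\right) - 108} = \frac{1}{134 \cdot 154 - 108} = \frac{1}{20636 - 108} = \frac{1}{20528}$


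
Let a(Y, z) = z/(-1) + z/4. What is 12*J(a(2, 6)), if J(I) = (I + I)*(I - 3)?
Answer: 810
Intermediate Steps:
a(Y, z) = -3*z/4 (a(Y, z) = z*(-1) + z*(1/4) = -z + z/4 = -3*z/4)
J(I) = 2*I*(-3 + I) (J(I) = (2*I)*(-3 + I) = 2*I*(-3 + I))
12*J(a(2, 6)) = 12*(2*(-3/4*6)*(-3 - 3/4*6)) = 12*(2*(-9/2)*(-3 - 9/2)) = 12*(2*(-9/2)*(-15/2)) = 12*(135/2) = 810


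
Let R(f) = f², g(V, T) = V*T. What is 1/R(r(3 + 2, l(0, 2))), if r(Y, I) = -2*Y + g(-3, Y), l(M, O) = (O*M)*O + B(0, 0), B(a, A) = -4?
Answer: 1/625 ≈ 0.0016000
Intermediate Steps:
g(V, T) = T*V
l(M, O) = -4 + M*O² (l(M, O) = (O*M)*O - 4 = (M*O)*O - 4 = M*O² - 4 = -4 + M*O²)
r(Y, I) = -5*Y (r(Y, I) = -2*Y + Y*(-3) = -2*Y - 3*Y = -5*Y)
1/R(r(3 + 2, l(0, 2))) = 1/((-5*(3 + 2))²) = 1/((-5*5)²) = 1/((-25)²) = 1/625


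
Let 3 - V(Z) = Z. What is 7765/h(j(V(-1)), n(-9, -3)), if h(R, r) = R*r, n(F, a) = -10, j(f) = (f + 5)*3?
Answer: -1553/54 ≈ -28.759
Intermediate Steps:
V(Z) = 3 - Z
j(f) = 15 + 3*f (j(f) = (5 + f)*3 = 15 + 3*f)
7765/h(j(V(-1)), n(-9, -3)) = 7765/(((15 + 3*(3 - 1*(-1)))*(-10))) = 7765/(((15 + 3*(3 + 1))*(-10))) = 7765/(((15 + 3*4)*(-10))) = 7765/(((15 + 12)*(-10))) = 7765/((27*(-10))) = 7765/(-270) = 7765*(-1/270) = -1553/54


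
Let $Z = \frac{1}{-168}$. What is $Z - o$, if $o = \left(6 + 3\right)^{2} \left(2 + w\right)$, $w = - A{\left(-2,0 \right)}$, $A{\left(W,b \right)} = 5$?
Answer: $\frac{40823}{168} \approx 242.99$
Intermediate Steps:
$Z = - \frac{1}{168} \approx -0.0059524$
$w = -5$ ($w = \left(-1\right) 5 = -5$)
$o = -243$ ($o = \left(6 + 3\right)^{2} \left(2 - 5\right) = 9^{2} \left(-3\right) = 81 \left(-3\right) = -243$)
$Z - o = - \frac{1}{168} - -243 = - \frac{1}{168} + 243 = \frac{40823}{168}$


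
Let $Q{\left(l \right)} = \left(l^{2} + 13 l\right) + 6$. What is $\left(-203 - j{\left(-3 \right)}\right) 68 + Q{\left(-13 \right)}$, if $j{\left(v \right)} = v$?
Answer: $-13594$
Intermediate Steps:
$Q{\left(l \right)} = 6 + l^{2} + 13 l$
$\left(-203 - j{\left(-3 \right)}\right) 68 + Q{\left(-13 \right)} = \left(-203 - -3\right) 68 + \left(6 + \left(-13\right)^{2} + 13 \left(-13\right)\right) = \left(-203 + 3\right) 68 + \left(6 + 169 - 169\right) = \left(-200\right) 68 + 6 = -13600 + 6 = -13594$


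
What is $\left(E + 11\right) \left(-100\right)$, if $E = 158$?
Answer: $-16900$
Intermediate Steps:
$\left(E + 11\right) \left(-100\right) = \left(158 + 11\right) \left(-100\right) = 169 \left(-100\right) = -16900$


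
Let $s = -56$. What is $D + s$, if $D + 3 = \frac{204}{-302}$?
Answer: $- \frac{9011}{151} \approx -59.675$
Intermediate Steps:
$D = - \frac{555}{151}$ ($D = -3 + \frac{204}{-302} = -3 + 204 \left(- \frac{1}{302}\right) = -3 - \frac{102}{151} = - \frac{555}{151} \approx -3.6755$)
$D + s = - \frac{555}{151} - 56 = - \frac{9011}{151}$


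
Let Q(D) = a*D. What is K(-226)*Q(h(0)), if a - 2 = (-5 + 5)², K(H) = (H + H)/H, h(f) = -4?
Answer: -16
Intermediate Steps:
K(H) = 2 (K(H) = (2*H)/H = 2)
a = 2 (a = 2 + (-5 + 5)² = 2 + 0² = 2 + 0 = 2)
Q(D) = 2*D
K(-226)*Q(h(0)) = 2*(2*(-4)) = 2*(-8) = -16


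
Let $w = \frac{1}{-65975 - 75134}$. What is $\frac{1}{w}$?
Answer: $-141109$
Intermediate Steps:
$w = - \frac{1}{141109}$ ($w = \frac{1}{-141109} = - \frac{1}{141109} \approx -7.0867 \cdot 10^{-6}$)
$\frac{1}{w} = \frac{1}{- \frac{1}{141109}} = -141109$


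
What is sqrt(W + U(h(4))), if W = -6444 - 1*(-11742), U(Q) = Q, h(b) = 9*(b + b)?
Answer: sqrt(5370) ≈ 73.280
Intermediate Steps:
h(b) = 18*b (h(b) = 9*(2*b) = 18*b)
W = 5298 (W = -6444 + 11742 = 5298)
sqrt(W + U(h(4))) = sqrt(5298 + 18*4) = sqrt(5298 + 72) = sqrt(5370)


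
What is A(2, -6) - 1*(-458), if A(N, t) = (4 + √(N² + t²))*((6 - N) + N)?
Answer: 482 + 12*√10 ≈ 519.95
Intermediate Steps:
A(N, t) = 24 + 6*√(N² + t²) (A(N, t) = (4 + √(N² + t²))*6 = 24 + 6*√(N² + t²))
A(2, -6) - 1*(-458) = (24 + 6*√(2² + (-6)²)) - 1*(-458) = (24 + 6*√(4 + 36)) + 458 = (24 + 6*√40) + 458 = (24 + 6*(2*√10)) + 458 = (24 + 12*√10) + 458 = 482 + 12*√10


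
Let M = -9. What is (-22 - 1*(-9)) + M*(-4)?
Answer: 23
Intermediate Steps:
(-22 - 1*(-9)) + M*(-4) = (-22 - 1*(-9)) - 9*(-4) = (-22 + 9) + 36 = -13 + 36 = 23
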